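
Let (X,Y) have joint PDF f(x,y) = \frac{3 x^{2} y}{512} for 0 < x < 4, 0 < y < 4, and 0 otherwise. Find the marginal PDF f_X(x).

f_X(x) = ∫_0^4 f(x,y) dy
= ∫_0^4 \frac{3 x^{2} y}{512} dy
= \frac{3 x^{2}}{64} for 0 < x < 4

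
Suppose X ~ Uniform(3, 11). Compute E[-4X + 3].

For X ~ Uniform(3, 11):
E[X] = 7
E[-4X + 3] = -4 × E[X] + 3 = -25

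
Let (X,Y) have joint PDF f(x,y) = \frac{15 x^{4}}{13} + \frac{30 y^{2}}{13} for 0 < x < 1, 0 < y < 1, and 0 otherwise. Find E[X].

E[X] = ∫_0^1 ∫_0^1 x × f(x,y) dy dx
= ∫_0^1 ∫_0^1 x × (\frac{15 x^{4}}{13} + \frac{30 y^{2}}{13}) dy dx
= \frac{15}{26}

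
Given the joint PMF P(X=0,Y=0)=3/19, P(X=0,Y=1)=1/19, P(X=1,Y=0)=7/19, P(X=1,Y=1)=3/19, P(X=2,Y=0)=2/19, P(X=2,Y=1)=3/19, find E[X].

First find marginal of X:
P(X=0) = 4/19
P(X=1) = 10/19
P(X=2) = 5/19
E[X] = 0 × 4/19 + 1 × 10/19 + 2 × 5/19 = 20/19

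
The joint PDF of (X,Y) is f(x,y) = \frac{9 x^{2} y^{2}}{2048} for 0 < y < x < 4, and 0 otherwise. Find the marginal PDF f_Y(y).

f_Y(y) = ∫_y^4 \frac{9 x^{2} y^{2}}{2048} dx = \frac{3 y^{2} \left(64 - y^{3}\right)}{2048}
for 0 < y < 4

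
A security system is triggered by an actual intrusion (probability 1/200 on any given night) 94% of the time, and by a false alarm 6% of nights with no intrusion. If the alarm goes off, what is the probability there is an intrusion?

Let D = the rare event, + = positive/flagged.
P(D) = 1/200
P(+|D) = 94/100 = 47/50
P(+|D') = 6/100 = 3/50
P(+) = P(+|D)P(D) + P(+|D')P(D')
     = \frac{47}{50} × \frac{1}{200} + \frac{3}{50} × \frac{199}{200}
     = \frac{161}{2500}
P(D|+) = P(+|D)P(D)/P(+) = \frac{47}{644}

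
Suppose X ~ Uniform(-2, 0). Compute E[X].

For X ~ Uniform(-2, 0), the expected value is:
E[X] = -1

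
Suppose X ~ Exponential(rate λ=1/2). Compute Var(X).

For X ~ Exponential(rate λ=1/2):
Var(X) = 4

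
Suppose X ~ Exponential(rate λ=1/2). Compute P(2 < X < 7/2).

P(2 < X < 7/2) = ∫_{2}^{7/2} f(x) dx
where f(x) = \frac{e^{- \frac{x}{2}}}{2}
= - \frac{1}{e^{\frac{7}{4}}} + e^{-1}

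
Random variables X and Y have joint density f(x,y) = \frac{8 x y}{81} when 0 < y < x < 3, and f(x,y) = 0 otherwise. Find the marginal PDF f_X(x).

f_X(x) = ∫_0^x \frac{8 x y}{81} dy = \frac{4 x^{3}}{81}
for 0 < x < 3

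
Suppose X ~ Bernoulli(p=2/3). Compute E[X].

For X ~ Bernoulli(p=2/3), the expected value is:
E[X] = \frac{2}{3}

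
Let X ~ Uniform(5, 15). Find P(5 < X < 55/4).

P(5 < X < 55/4) = ∫_{5}^{55/4} f(x) dx
where f(x) = \frac{1}{10}
= \frac{7}{8}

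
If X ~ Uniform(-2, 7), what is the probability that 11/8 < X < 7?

P(11/8 < X < 7) = ∫_{11/8}^{7} f(x) dx
where f(x) = \frac{1}{9}
= \frac{5}{8}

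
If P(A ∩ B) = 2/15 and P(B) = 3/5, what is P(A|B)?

P(A|B) = P(A ∩ B) / P(B)
= (2/15) / (3/5)
= 2/9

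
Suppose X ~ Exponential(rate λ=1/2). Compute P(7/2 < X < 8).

P(7/2 < X < 8) = ∫_{7/2}^{8} f(x) dx
where f(x) = \frac{e^{- \frac{x}{2}}}{2}
= - \frac{1}{e^{4}} + e^{- \frac{7}{4}}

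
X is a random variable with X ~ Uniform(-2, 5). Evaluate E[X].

For X ~ Uniform(-2, 5), the expected value is:
E[X] = \frac{3}{2}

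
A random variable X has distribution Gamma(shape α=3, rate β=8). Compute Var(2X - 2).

For X ~ Gamma(shape α=3, rate β=8):
Var(X) = \frac{3}{64}
Var(2X - 2) = (2)² × Var(X) = 4 × \frac{3}{64} = \frac{3}{16}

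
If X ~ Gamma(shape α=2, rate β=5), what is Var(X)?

For X ~ Gamma(shape α=2, rate β=5):
Var(X) = \frac{2}{25}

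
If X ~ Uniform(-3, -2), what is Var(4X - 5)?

For X ~ Uniform(-3, -2):
Var(X) = \frac{1}{12}
Var(4X - 5) = (4)² × Var(X) = 16 × \frac{1}{12} = \frac{4}{3}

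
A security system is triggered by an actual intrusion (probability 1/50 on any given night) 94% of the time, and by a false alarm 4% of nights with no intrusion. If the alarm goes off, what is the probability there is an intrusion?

Let D = the rare event, + = positive/flagged.
P(D) = 1/50
P(+|D) = 94/100 = 47/50
P(+|D') = 4/100 = 1/25
P(+) = P(+|D)P(D) + P(+|D')P(D')
     = \frac{47}{50} × \frac{1}{50} + \frac{1}{25} × \frac{49}{50}
     = \frac{29}{500}
P(D|+) = P(+|D)P(D)/P(+) = \frac{47}{145}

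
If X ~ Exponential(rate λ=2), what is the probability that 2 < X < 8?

P(2 < X < 8) = ∫_{2}^{8} f(x) dx
where f(x) = 2 e^{- 2 x}
= - \frac{1 - e^{12}}{e^{16}}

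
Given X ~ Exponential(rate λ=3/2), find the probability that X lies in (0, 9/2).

P(0 < X < 9/2) = ∫_{0}^{9/2} f(x) dx
where f(x) = \frac{3 e^{- \frac{3 x}{2}}}{2}
= 1 - e^{- \frac{27}{4}}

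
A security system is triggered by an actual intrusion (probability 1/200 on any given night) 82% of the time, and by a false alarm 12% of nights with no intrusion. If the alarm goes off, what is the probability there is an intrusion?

Let D = the rare event, + = positive/flagged.
P(D) = 1/200
P(+|D) = 82/100 = 41/50
P(+|D') = 12/100 = 3/25
P(+) = P(+|D)P(D) + P(+|D')P(D')
     = \frac{41}{50} × \frac{1}{200} + \frac{3}{25} × \frac{199}{200}
     = \frac{247}{2000}
P(D|+) = P(+|D)P(D)/P(+) = \frac{41}{1235}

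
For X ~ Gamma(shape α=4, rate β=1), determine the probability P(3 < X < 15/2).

P(3 < X < 15/2) = ∫_{3}^{15/2} f(x) dx
where f(x) = \frac{x^{3} e^{- x}}{6}
= - \frac{1711}{16 e^{\frac{15}{2}}} + \frac{13}{e^{3}}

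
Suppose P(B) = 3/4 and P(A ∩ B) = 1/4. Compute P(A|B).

P(A|B) = P(A ∩ B) / P(B)
= (1/4) / (3/4)
= 1/3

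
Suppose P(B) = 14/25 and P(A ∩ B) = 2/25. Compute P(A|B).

P(A|B) = P(A ∩ B) / P(B)
= (2/25) / (14/25)
= 1/7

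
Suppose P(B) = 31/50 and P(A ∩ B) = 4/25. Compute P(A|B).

P(A|B) = P(A ∩ B) / P(B)
= (4/25) / (31/50)
= 8/31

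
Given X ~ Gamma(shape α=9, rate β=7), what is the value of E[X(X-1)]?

E[X(X-1)] = E[X² - X] = E[X²] - E[X]
E[X] = \frac{9}{7}
E[X²] = Var(X) + (E[X])² = \frac{9}{49} + (\frac{9}{7})² = \frac{90}{49}
E[X(X-1)] = \frac{90}{49} - \frac{9}{7} = \frac{27}{49}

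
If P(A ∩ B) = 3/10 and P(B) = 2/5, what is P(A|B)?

P(A|B) = P(A ∩ B) / P(B)
= (3/10) / (2/5)
= 3/4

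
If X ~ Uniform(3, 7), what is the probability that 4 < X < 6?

P(4 < X < 6) = ∫_{4}^{6} f(x) dx
where f(x) = \frac{1}{4}
= \frac{1}{2}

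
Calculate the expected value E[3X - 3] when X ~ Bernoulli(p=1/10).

For X ~ Bernoulli(p=1/10):
E[X] = \frac{1}{10}
E[3X - 3] = 3 × E[X] - 3 = - \frac{27}{10}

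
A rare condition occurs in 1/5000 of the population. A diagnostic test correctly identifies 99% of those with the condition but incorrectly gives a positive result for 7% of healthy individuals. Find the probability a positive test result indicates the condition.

Let D = the rare event, + = positive/flagged.
P(D) = 1/5000
P(+|D) = 99/100
P(+|D') = 7/100
P(+) = P(+|D)P(D) + P(+|D')P(D')
     = \frac{99}{100} × \frac{1}{5000} + \frac{7}{100} × \frac{4999}{5000}
     = \frac{8773}{125000}
P(D|+) = P(+|D)P(D)/P(+) = \frac{99}{35092}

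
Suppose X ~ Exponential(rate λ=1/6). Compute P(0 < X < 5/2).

P(0 < X < 5/2) = ∫_{0}^{5/2} f(x) dx
where f(x) = \frac{e^{- \frac{x}{6}}}{6}
= 1 - e^{- \frac{5}{12}}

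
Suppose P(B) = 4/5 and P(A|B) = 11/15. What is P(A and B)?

By definition, P(A|B) = P(A ∩ B) / P(B)
So P(A ∩ B) = P(A|B) × P(B)
= 11/15 × 4/5
= 44/75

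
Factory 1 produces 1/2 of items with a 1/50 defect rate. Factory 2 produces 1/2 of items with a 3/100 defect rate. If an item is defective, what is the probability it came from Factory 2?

Using Bayes' theorem:
P(F1) = 1/2, P(D|F1) = 1/50
P(F2) = 1/2, P(D|F2) = 3/100
P(D) = P(D|F1)P(F1) + P(D|F2)P(F2)
     = \frac{1}{40}
P(F2|D) = P(D|F2)P(F2) / P(D)
= \frac{3}{5}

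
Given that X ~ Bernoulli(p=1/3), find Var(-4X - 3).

For X ~ Bernoulli(p=1/3):
Var(X) = \frac{2}{9}
Var(-4X - 3) = (-4)² × Var(X) = 16 × \frac{2}{9} = \frac{32}{9}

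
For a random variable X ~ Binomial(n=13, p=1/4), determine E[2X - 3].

For X ~ Binomial(n=13, p=1/4):
E[X] = \frac{13}{4}
E[2X - 3] = 2 × E[X] - 3 = \frac{7}{2}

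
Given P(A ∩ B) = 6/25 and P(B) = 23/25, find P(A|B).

P(A|B) = P(A ∩ B) / P(B)
= (6/25) / (23/25)
= 6/23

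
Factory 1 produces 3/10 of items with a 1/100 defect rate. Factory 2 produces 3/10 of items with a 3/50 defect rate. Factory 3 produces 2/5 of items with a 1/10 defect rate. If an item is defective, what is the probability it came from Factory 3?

Using Bayes' theorem:
P(F1) = 3/10, P(D|F1) = 1/100
P(F2) = 3/10, P(D|F2) = 3/50
P(F3) = 2/5, P(D|F3) = 1/10
P(D) = P(D|F1)P(F1) + P(D|F2)P(F2) + P(D|F3)P(F3)
     = \frac{61}{1000}
P(F3|D) = P(D|F3)P(F3) / P(D)
= \frac{40}{61}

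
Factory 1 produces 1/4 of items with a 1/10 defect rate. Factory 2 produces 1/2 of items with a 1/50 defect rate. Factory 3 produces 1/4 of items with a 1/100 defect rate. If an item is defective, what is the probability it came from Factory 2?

Using Bayes' theorem:
P(F1) = 1/4, P(D|F1) = 1/10
P(F2) = 1/2, P(D|F2) = 1/50
P(F3) = 1/4, P(D|F3) = 1/100
P(D) = P(D|F1)P(F1) + P(D|F2)P(F2) + P(D|F3)P(F3)
     = \frac{3}{80}
P(F2|D) = P(D|F2)P(F2) / P(D)
= \frac{4}{15}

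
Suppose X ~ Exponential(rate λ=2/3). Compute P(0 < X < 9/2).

P(0 < X < 9/2) = ∫_{0}^{9/2} f(x) dx
where f(x) = \frac{2 e^{- \frac{2 x}{3}}}{3}
= 1 - e^{-3}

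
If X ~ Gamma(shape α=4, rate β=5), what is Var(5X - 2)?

For X ~ Gamma(shape α=4, rate β=5):
Var(X) = \frac{4}{25}
Var(5X - 2) = (5)² × Var(X) = 25 × \frac{4}{25} = 4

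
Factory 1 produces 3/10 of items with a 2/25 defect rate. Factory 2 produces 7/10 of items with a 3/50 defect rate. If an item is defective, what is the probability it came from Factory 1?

Using Bayes' theorem:
P(F1) = 3/10, P(D|F1) = 2/25
P(F2) = 7/10, P(D|F2) = 3/50
P(D) = P(D|F1)P(F1) + P(D|F2)P(F2)
     = \frac{33}{500}
P(F1|D) = P(D|F1)P(F1) / P(D)
= \frac{4}{11}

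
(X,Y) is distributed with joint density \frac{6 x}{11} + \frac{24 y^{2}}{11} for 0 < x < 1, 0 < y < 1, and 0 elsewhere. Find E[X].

E[X] = ∫_0^1 ∫_0^1 x × f(x,y) dy dx
= ∫_0^1 ∫_0^1 x × (\frac{6 x}{11} + \frac{24 y^{2}}{11}) dy dx
= \frac{6}{11}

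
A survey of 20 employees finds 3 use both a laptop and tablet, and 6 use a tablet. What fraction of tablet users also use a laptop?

P(A ∩ B) = 3/20
P(B) = 6/20 = 3/10
P(A|B) = P(A ∩ B) / P(B) = (3/20) / (3/10) = 1/2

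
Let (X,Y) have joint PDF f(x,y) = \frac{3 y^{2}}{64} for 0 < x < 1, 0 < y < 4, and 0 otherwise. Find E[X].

f_X(x) = ∫_0^4 \frac{3 y^{2}}{64} dy = 1
E[X] = ∫_0^1 x × (1) dx = \frac{1}{2}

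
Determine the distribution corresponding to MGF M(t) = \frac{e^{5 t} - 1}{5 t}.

The MGF M(t) = \frac{e^{5 t} - 1}{5 t} is the standard form for the Uniform distribution.
Comparing with the known MGF formula identifies: Uniform(0, 5)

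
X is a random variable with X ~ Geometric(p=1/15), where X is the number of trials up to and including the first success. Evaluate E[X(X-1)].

E[X(X-1)] = E[X² - X] = E[X²] - E[X]
E[X] = 15
E[X²] = Var(X) + (E[X])² = 210 + (15)² = 435
E[X(X-1)] = 435 - 15 = 420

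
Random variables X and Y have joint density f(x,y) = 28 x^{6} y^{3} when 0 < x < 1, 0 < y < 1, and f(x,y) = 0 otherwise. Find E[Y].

E[Y] = ∫_0^1 ∫_0^1 y × f(x,y) dx dy
= \frac{4}{5}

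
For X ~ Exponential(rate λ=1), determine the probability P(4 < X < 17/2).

P(4 < X < 17/2) = ∫_{4}^{17/2} f(x) dx
where f(x) = e^{- x}
= - \frac{1}{e^{\frac{17}{2}}} + e^{-4}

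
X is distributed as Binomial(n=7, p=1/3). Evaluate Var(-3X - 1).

For X ~ Binomial(n=7, p=1/3):
Var(X) = \frac{14}{9}
Var(-3X - 1) = (-3)² × Var(X) = 9 × \frac{14}{9} = 14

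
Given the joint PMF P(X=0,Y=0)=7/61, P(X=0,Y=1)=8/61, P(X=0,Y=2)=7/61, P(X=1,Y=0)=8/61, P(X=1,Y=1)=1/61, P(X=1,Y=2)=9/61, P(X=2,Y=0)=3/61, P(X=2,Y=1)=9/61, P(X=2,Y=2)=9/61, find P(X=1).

P(X=1) = P(X=1,Y=0) + P(X=1,Y=1) + P(X=1,Y=2)
= 8/61 + 1/61 + 9/61
= 18/61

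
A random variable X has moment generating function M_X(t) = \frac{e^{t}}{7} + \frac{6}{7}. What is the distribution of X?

The MGF M(t) = \frac{e^{t}}{7} + \frac{6}{7} is the standard form for the Bernoulli distribution.
Comparing with the known MGF formula identifies: Bernoulli(p=1/7)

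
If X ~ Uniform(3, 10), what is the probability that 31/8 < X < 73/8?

P(31/8 < X < 73/8) = ∫_{31/8}^{73/8} f(x) dx
where f(x) = \frac{1}{7}
= \frac{3}{4}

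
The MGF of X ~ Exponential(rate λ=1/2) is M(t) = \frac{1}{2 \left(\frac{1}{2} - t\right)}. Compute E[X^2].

To find E[X^2], compute M^(2)(0):
M^(1)(t) = \frac{1}{2 \left(\frac{1}{2} - t\right)^{2}}
M^(2)(t) = \frac{1}{\left(\frac{1}{2} - t\right)^{3}}
M^(2)(0) = 8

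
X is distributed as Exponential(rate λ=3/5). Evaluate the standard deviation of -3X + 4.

For X ~ Exponential(rate λ=3/5):
Var(X) = \frac{25}{9}
SD(X) = √(Var(X)) = √(\frac{25}{9}) = \frac{5}{3}
SD(-3X + 4) = |-3| × SD(X) = 3 × \frac{5}{3} = 5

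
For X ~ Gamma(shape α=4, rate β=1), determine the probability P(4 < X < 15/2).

P(4 < X < 15/2) = ∫_{4}^{15/2} f(x) dx
where f(x) = \frac{x^{3} e^{- x}}{6}
= - \frac{1711}{16 e^{\frac{15}{2}}} + \frac{71}{3 e^{4}}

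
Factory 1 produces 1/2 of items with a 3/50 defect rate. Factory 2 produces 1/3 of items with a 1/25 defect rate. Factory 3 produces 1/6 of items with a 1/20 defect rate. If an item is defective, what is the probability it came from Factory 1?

Using Bayes' theorem:
P(F1) = 1/2, P(D|F1) = 3/50
P(F2) = 1/3, P(D|F2) = 1/25
P(F3) = 1/6, P(D|F3) = 1/20
P(D) = P(D|F1)P(F1) + P(D|F2)P(F2) + P(D|F3)P(F3)
     = \frac{31}{600}
P(F1|D) = P(D|F1)P(F1) / P(D)
= \frac{18}{31}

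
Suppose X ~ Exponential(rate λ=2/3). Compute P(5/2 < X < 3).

P(5/2 < X < 3) = ∫_{5/2}^{3} f(x) dx
where f(x) = \frac{2 e^{- \frac{2 x}{3}}}{3}
= - \frac{1}{e^{2}} + e^{- \frac{5}{3}}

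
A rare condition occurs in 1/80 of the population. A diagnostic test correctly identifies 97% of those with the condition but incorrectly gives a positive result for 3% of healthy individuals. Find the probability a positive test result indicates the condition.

Let D = the rare event, + = positive/flagged.
P(D) = 1/80
P(+|D) = 97/100
P(+|D') = 3/100
P(+) = P(+|D)P(D) + P(+|D')P(D')
     = \frac{97}{100} × \frac{1}{80} + \frac{3}{100} × \frac{79}{80}
     = \frac{167}{4000}
P(D|+) = P(+|D)P(D)/P(+) = \frac{97}{334}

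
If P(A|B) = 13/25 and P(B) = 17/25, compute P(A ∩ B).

By definition, P(A|B) = P(A ∩ B) / P(B)
So P(A ∩ B) = P(A|B) × P(B)
= 13/25 × 17/25
= 221/625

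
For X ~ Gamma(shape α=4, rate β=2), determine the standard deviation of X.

For X ~ Gamma(shape α=4, rate β=2):
Var(X) = 1
SD(X) = √(Var(X)) = √(1) = 1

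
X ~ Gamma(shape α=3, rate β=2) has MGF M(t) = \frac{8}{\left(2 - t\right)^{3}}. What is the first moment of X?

To find E[X], compute M^(1)(0):
M^(1)(t) = \frac{24}{\left(2 - t\right)^{4}}
M^(1)(0) = \frac{3}{2}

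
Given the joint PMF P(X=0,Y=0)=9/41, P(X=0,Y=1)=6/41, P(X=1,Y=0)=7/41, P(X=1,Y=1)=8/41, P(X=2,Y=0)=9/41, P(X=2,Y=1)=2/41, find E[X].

First find marginal of X:
P(X=0) = 15/41
P(X=1) = 15/41
P(X=2) = 11/41
E[X] = 0 × 15/41 + 1 × 15/41 + 2 × 11/41 = 37/41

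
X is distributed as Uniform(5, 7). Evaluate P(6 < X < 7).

P(6 < X < 7) = ∫_{6}^{7} f(x) dx
where f(x) = \frac{1}{2}
= \frac{1}{2}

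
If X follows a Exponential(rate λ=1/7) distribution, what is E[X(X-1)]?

E[X(X-1)] = E[X² - X] = E[X²] - E[X]
E[X] = 7
E[X²] = Var(X) + (E[X])² = 49 + (7)² = 98
E[X(X-1)] = 98 - 7 = 91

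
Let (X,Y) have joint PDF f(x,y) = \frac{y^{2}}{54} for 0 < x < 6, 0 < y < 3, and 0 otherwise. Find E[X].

f_X(x) = ∫_0^3 \frac{y^{2}}{54} dy = \frac{1}{6}
E[X] = ∫_0^6 x × (\frac{1}{6}) dx = 3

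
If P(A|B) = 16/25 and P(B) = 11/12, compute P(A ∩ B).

By definition, P(A|B) = P(A ∩ B) / P(B)
So P(A ∩ B) = P(A|B) × P(B)
= 16/25 × 11/12
= 44/75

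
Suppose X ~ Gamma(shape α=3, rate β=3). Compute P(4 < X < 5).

P(4 < X < 5) = ∫_{4}^{5} f(x) dx
where f(x) = \frac{27 x^{2} e^{- 3 x}}{2}
= \frac{-257 + 170 e^{3}}{2 e^{15}}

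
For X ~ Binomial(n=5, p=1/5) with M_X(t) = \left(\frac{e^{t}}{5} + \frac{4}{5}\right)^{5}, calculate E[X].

To find E[X], compute M^(1)(0):
M^(1)(t) = \left(\frac{e^{t}}{5} + \frac{4}{5}\right)^{4} e^{t}
M^(1)(0) = 1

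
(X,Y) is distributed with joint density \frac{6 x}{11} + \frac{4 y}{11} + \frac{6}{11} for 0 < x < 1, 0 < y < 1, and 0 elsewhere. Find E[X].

E[X] = ∫_0^1 ∫_0^1 x × f(x,y) dy dx
= ∫_0^1 ∫_0^1 x × (\frac{6 x}{11} + \frac{4 y}{11} + \frac{6}{11}) dy dx
= \frac{6}{11}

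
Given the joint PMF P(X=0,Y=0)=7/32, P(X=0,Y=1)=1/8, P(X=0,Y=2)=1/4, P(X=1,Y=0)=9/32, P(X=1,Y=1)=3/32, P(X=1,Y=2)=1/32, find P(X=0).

P(X=0) = P(X=0,Y=0) + P(X=0,Y=1) + P(X=0,Y=2)
= 7/32 + 1/8 + 1/4
= 19/32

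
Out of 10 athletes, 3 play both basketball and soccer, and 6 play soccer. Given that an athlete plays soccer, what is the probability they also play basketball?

P(A ∩ B) = 3/10
P(B) = 6/10 = 3/5
P(A|B) = P(A ∩ B) / P(B) = (3/10) / (3/5) = 1/2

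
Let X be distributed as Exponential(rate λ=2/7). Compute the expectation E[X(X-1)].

E[X(X-1)] = E[X² - X] = E[X²] - E[X]
E[X] = \frac{7}{2}
E[X²] = Var(X) + (E[X])² = \frac{49}{4} + (\frac{7}{2})² = \frac{49}{2}
E[X(X-1)] = \frac{49}{2} - \frac{7}{2} = 21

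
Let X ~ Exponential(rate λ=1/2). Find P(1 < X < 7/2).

P(1 < X < 7/2) = ∫_{1}^{7/2} f(x) dx
where f(x) = \frac{e^{- \frac{x}{2}}}{2}
= - \frac{1}{e^{\frac{7}{4}}} + e^{- \frac{1}{2}}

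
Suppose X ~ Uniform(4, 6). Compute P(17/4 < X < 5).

P(17/4 < X < 5) = ∫_{17/4}^{5} f(x) dx
where f(x) = \frac{1}{2}
= \frac{3}{8}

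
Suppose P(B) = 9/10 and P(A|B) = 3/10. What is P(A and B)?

By definition, P(A|B) = P(A ∩ B) / P(B)
So P(A ∩ B) = P(A|B) × P(B)
= 3/10 × 9/10
= 27/100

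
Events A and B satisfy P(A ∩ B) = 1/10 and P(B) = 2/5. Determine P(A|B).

P(A|B) = P(A ∩ B) / P(B)
= (1/10) / (2/5)
= 1/4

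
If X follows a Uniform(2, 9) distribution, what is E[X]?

For X ~ Uniform(2, 9), the expected value is:
E[X] = \frac{11}{2}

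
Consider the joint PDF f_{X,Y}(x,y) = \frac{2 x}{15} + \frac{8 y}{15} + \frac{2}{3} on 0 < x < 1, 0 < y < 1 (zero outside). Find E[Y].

E[Y] = ∫_0^1 ∫_0^1 y × f(x,y) dx dy
= \frac{49}{90}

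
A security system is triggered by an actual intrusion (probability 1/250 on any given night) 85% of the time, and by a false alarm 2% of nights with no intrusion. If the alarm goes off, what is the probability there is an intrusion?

Let D = the rare event, + = positive/flagged.
P(D) = 1/250
P(+|D) = 85/100 = 17/20
P(+|D') = 2/100 = 1/50
P(+) = P(+|D)P(D) + P(+|D')P(D')
     = \frac{17}{20} × \frac{1}{250} + \frac{1}{50} × \frac{249}{250}
     = \frac{583}{25000}
P(D|+) = P(+|D)P(D)/P(+) = \frac{85}{583}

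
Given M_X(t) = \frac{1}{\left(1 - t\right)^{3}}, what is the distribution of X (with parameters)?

The MGF M(t) = \frac{1}{\left(1 - t\right)^{3}} is the standard form for the Gamma distribution.
Comparing with the known MGF formula identifies: Gamma(shape α=3, rate β=1)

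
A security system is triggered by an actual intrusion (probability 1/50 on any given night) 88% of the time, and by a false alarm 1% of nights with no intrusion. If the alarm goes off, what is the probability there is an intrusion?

Let D = the rare event, + = positive/flagged.
P(D) = 1/50
P(+|D) = 88/100 = 22/25
P(+|D') = 1/100
P(+) = P(+|D)P(D) + P(+|D')P(D')
     = \frac{22}{25} × \frac{1}{50} + \frac{1}{100} × \frac{49}{50}
     = \frac{137}{5000}
P(D|+) = P(+|D)P(D)/P(+) = \frac{88}{137}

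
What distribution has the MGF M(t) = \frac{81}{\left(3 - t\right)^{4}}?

The MGF M(t) = \frac{81}{\left(3 - t\right)^{4}} is the standard form for the Gamma distribution.
Comparing with the known MGF formula identifies: Gamma(shape α=4, rate β=3)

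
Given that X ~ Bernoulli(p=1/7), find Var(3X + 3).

For X ~ Bernoulli(p=1/7):
Var(X) = \frac{6}{49}
Var(3X + 3) = (3)² × Var(X) = 9 × \frac{6}{49} = \frac{54}{49}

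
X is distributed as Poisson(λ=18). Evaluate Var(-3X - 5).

For X ~ Poisson(λ=18):
Var(X) = 18
Var(-3X - 5) = (-3)² × Var(X) = 9 × 18 = 162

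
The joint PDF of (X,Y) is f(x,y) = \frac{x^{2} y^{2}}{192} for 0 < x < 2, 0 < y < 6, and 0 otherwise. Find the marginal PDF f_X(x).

f_X(x) = ∫_0^6 f(x,y) dy
= ∫_0^6 \frac{x^{2} y^{2}}{192} dy
= \frac{3 x^{2}}{8} for 0 < x < 2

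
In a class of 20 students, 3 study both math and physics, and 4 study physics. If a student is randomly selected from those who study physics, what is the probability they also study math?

P(A ∩ B) = 3/20
P(B) = 4/20 = 1/5
P(A|B) = P(A ∩ B) / P(B) = (3/20) / (1/5) = 3/4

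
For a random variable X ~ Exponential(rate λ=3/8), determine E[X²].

Using the identity E[X²] = Var(X) + (E[X])²:
E[X] = \frac{8}{3}
Var(X) = \frac{64}{9}
E[X²] = \frac{64}{9} + (\frac{8}{3})²
= \frac{128}{9}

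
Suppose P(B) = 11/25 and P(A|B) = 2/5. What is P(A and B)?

By definition, P(A|B) = P(A ∩ B) / P(B)
So P(A ∩ B) = P(A|B) × P(B)
= 2/5 × 11/25
= 22/125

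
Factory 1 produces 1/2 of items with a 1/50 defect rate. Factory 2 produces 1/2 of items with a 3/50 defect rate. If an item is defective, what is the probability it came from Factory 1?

Using Bayes' theorem:
P(F1) = 1/2, P(D|F1) = 1/50
P(F2) = 1/2, P(D|F2) = 3/50
P(D) = P(D|F1)P(F1) + P(D|F2)P(F2)
     = \frac{1}{25}
P(F1|D) = P(D|F1)P(F1) / P(D)
= \frac{1}{4}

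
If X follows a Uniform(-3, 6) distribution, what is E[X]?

For X ~ Uniform(-3, 6), the expected value is:
E[X] = \frac{3}{2}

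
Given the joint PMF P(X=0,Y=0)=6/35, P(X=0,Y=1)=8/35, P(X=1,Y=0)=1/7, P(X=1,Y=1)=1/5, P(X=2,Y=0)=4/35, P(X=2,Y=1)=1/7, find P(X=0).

P(X=0) = P(X=0,Y=0) + P(X=0,Y=1)
= 6/35 + 8/35
= 2/5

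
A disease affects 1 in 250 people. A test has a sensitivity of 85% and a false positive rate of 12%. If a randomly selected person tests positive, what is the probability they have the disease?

Let D = the rare event, + = positive/flagged.
P(D) = 1/250
P(+|D) = 85/100 = 17/20
P(+|D') = 12/100 = 3/25
P(+) = P(+|D)P(D) + P(+|D')P(D')
     = \frac{17}{20} × \frac{1}{250} + \frac{3}{25} × \frac{249}{250}
     = \frac{3073}{25000}
P(D|+) = P(+|D)P(D)/P(+) = \frac{85}{3073}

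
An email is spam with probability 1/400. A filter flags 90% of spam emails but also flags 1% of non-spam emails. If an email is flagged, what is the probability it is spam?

Let D = the rare event, + = positive/flagged.
P(D) = 1/400
P(+|D) = 90/100 = 9/10
P(+|D') = 1/100
P(+) = P(+|D)P(D) + P(+|D')P(D')
     = \frac{9}{10} × \frac{1}{400} + \frac{1}{100} × \frac{399}{400}
     = \frac{489}{40000}
P(D|+) = P(+|D)P(D)/P(+) = \frac{30}{163}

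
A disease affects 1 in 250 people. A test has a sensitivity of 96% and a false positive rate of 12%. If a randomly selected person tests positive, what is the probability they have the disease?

Let D = the rare event, + = positive/flagged.
P(D) = 1/250
P(+|D) = 96/100 = 24/25
P(+|D') = 12/100 = 3/25
P(+) = P(+|D)P(D) + P(+|D')P(D')
     = \frac{24}{25} × \frac{1}{250} + \frac{3}{25} × \frac{249}{250}
     = \frac{771}{6250}
P(D|+) = P(+|D)P(D)/P(+) = \frac{8}{257}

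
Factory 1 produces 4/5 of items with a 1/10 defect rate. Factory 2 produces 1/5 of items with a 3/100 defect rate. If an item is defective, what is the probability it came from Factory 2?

Using Bayes' theorem:
P(F1) = 4/5, P(D|F1) = 1/10
P(F2) = 1/5, P(D|F2) = 3/100
P(D) = P(D|F1)P(F1) + P(D|F2)P(F2)
     = \frac{43}{500}
P(F2|D) = P(D|F2)P(F2) / P(D)
= \frac{3}{43}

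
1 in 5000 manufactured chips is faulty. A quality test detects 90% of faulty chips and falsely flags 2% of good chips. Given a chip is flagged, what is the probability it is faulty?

Let D = the rare event, + = positive/flagged.
P(D) = 1/5000
P(+|D) = 90/100 = 9/10
P(+|D') = 2/100 = 1/50
P(+) = P(+|D)P(D) + P(+|D')P(D')
     = \frac{9}{10} × \frac{1}{5000} + \frac{1}{50} × \frac{4999}{5000}
     = \frac{1261}{62500}
P(D|+) = P(+|D)P(D)/P(+) = \frac{45}{5044}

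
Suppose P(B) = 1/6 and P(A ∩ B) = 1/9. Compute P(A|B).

P(A|B) = P(A ∩ B) / P(B)
= (1/9) / (1/6)
= 2/3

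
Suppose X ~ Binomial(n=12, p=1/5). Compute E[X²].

Using the identity E[X²] = Var(X) + (E[X])²:
E[X] = \frac{12}{5}
Var(X) = \frac{48}{25}
E[X²] = \frac{48}{25} + (\frac{12}{5})²
= \frac{192}{25}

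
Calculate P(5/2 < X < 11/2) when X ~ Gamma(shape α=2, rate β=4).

P(5/2 < X < 11/2) = ∫_{5/2}^{11/2} f(x) dx
where f(x) = 16 x e^{- 4 x}
= \frac{-23 + 11 e^{12}}{e^{22}}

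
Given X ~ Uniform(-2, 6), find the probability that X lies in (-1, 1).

P(-1 < X < 1) = ∫_{-1}^{1} f(x) dx
where f(x) = \frac{1}{8}
= \frac{1}{4}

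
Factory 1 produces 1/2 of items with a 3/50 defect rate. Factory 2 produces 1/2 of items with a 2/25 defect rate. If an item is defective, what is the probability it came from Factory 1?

Using Bayes' theorem:
P(F1) = 1/2, P(D|F1) = 3/50
P(F2) = 1/2, P(D|F2) = 2/25
P(D) = P(D|F1)P(F1) + P(D|F2)P(F2)
     = \frac{7}{100}
P(F1|D) = P(D|F1)P(F1) / P(D)
= \frac{3}{7}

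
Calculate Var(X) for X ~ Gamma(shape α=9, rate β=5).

For X ~ Gamma(shape α=9, rate β=5):
Var(X) = \frac{9}{25}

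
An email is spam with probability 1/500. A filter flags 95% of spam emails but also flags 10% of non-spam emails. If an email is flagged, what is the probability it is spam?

Let D = the rare event, + = positive/flagged.
P(D) = 1/500
P(+|D) = 95/100 = 19/20
P(+|D') = 10/100 = 1/10
P(+) = P(+|D)P(D) + P(+|D')P(D')
     = \frac{19}{20} × \frac{1}{500} + \frac{1}{10} × \frac{499}{500}
     = \frac{1017}{10000}
P(D|+) = P(+|D)P(D)/P(+) = \frac{19}{1017}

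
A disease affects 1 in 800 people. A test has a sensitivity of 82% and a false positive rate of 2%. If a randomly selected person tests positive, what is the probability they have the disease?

Let D = the rare event, + = positive/flagged.
P(D) = 1/800
P(+|D) = 82/100 = 41/50
P(+|D') = 2/100 = 1/50
P(+) = P(+|D)P(D) + P(+|D')P(D')
     = \frac{41}{50} × \frac{1}{800} + \frac{1}{50} × \frac{799}{800}
     = \frac{21}{1000}
P(D|+) = P(+|D)P(D)/P(+) = \frac{41}{840}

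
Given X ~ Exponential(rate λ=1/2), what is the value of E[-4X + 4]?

For X ~ Exponential(rate λ=1/2):
E[X] = 2
E[-4X + 4] = -4 × E[X] + 4 = -4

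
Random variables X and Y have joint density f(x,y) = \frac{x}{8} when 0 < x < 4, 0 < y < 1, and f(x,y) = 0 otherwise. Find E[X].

f_X(x) = ∫_0^1 \frac{x}{8} dy = \frac{x}{8}
E[X] = ∫_0^4 x × (\frac{x}{8}) dx = \frac{8}{3}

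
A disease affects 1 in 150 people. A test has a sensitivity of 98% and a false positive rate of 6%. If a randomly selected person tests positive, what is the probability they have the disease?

Let D = the rare event, + = positive/flagged.
P(D) = 1/150
P(+|D) = 98/100 = 49/50
P(+|D') = 6/100 = 3/50
P(+) = P(+|D)P(D) + P(+|D')P(D')
     = \frac{49}{50} × \frac{1}{150} + \frac{3}{50} × \frac{149}{150}
     = \frac{124}{1875}
P(D|+) = P(+|D)P(D)/P(+) = \frac{49}{496}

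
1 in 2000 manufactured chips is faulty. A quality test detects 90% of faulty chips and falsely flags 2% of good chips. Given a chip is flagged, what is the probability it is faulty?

Let D = the rare event, + = positive/flagged.
P(D) = 1/2000
P(+|D) = 90/100 = 9/10
P(+|D') = 2/100 = 1/50
P(+) = P(+|D)P(D) + P(+|D')P(D')
     = \frac{9}{10} × \frac{1}{2000} + \frac{1}{50} × \frac{1999}{2000}
     = \frac{511}{25000}
P(D|+) = P(+|D)P(D)/P(+) = \frac{45}{2044}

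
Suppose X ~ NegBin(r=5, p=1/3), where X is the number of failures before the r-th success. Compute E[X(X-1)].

E[X(X-1)] = E[X² - X] = E[X²] - E[X]
E[X] = 10
E[X²] = Var(X) + (E[X])² = 30 + (10)² = 130
E[X(X-1)] = 130 - 10 = 120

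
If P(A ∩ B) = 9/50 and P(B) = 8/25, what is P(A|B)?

P(A|B) = P(A ∩ B) / P(B)
= (9/50) / (8/25)
= 9/16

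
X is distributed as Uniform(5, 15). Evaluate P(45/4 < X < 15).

P(45/4 < X < 15) = ∫_{45/4}^{15} f(x) dx
where f(x) = \frac{1}{10}
= \frac{3}{8}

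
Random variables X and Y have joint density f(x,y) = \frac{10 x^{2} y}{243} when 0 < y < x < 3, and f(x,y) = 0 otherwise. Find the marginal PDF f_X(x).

f_X(x) = ∫_0^x \frac{10 x^{2} y}{243} dy = \frac{5 x^{4}}{243}
for 0 < x < 3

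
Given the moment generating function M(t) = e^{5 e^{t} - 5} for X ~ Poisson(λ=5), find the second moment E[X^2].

To find E[X^2], compute M^(2)(0):
M^(1)(t) = 5 e^{t} e^{5 e^{t} - 5}
M^(2)(t) = 25 e^{2 t} e^{5 e^{t} - 5} + 5 e^{t} e^{5 e^{t} - 5}
M^(2)(0) = 30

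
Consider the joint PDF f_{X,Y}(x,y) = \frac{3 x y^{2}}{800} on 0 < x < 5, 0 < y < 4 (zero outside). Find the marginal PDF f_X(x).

f_X(x) = ∫_0^4 f(x,y) dy
= ∫_0^4 \frac{3 x y^{2}}{800} dy
= \frac{2 x}{25} for 0 < x < 5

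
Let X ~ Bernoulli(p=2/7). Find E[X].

For X ~ Bernoulli(p=2/7), the expected value is:
E[X] = \frac{2}{7}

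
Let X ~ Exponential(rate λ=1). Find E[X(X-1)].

E[X(X-1)] = E[X² - X] = E[X²] - E[X]
E[X] = 1
E[X²] = Var(X) + (E[X])² = 1 + (1)² = 2
E[X(X-1)] = 2 - 1 = 1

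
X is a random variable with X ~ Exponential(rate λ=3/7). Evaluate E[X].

For X ~ Exponential(rate λ=3/7), the expected value is:
E[X] = \frac{7}{3}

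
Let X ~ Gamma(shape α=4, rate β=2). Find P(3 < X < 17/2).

P(3 < X < 17/2) = ∫_{3}^{17/2} f(x) dx
where f(x) = \frac{8 x^{3} e^{- 2 x}}{3}
= \frac{-2944 + 183 e^{11}}{3 e^{17}}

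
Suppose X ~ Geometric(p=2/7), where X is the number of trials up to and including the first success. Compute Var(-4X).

For X ~ Geometric(p=2/7), where X is the number of trials up to and including the first success:
Var(X) = \frac{35}{4}
Var(-4X) = (-4)² × Var(X) = 16 × \frac{35}{4} = 140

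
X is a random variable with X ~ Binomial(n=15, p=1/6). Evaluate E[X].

For X ~ Binomial(n=15, p=1/6), the expected value is:
E[X] = \frac{5}{2}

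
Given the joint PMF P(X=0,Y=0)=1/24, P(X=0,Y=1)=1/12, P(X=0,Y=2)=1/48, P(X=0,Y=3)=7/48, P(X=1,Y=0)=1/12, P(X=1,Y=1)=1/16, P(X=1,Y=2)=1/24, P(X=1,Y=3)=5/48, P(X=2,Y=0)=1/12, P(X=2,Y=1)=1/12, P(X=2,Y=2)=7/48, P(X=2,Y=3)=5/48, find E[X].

First find marginal of X:
P(X=0) = 7/24
P(X=1) = 7/24
P(X=2) = 5/12
E[X] = 0 × 7/24 + 1 × 7/24 + 2 × 5/12 = 9/8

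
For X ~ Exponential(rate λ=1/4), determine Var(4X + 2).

For X ~ Exponential(rate λ=1/4):
Var(X) = 16
Var(4X + 2) = (4)² × Var(X) = 16 × 16 = 256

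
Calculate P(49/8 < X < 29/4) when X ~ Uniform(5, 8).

P(49/8 < X < 29/4) = ∫_{49/8}^{29/4} f(x) dx
where f(x) = \frac{1}{3}
= \frac{3}{8}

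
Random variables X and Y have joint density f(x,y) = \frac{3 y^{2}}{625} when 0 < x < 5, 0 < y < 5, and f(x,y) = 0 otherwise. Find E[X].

f_X(x) = ∫_0^5 \frac{3 y^{2}}{625} dy = \frac{1}{5}
E[X] = ∫_0^5 x × (\frac{1}{5}) dx = \frac{5}{2}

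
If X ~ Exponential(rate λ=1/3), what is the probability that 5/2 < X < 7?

P(5/2 < X < 7) = ∫_{5/2}^{7} f(x) dx
where f(x) = \frac{e^{- \frac{x}{3}}}{3}
= - \frac{1}{e^{\frac{7}{3}}} + e^{- \frac{5}{6}}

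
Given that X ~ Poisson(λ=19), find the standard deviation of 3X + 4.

For X ~ Poisson(λ=19):
Var(X) = 19
SD(X) = √(Var(X)) = √(19) = \sqrt{19}
SD(3X + 4) = |3| × SD(X) = 3 × \sqrt{19} = 3 \sqrt{19}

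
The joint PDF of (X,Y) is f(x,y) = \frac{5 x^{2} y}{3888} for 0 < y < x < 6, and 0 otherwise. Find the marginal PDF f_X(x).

f_X(x) = ∫_0^x \frac{5 x^{2} y}{3888} dy = \frac{5 x^{4}}{7776}
for 0 < x < 6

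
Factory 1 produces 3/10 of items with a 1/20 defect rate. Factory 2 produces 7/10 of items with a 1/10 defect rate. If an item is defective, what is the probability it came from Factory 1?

Using Bayes' theorem:
P(F1) = 3/10, P(D|F1) = 1/20
P(F2) = 7/10, P(D|F2) = 1/10
P(D) = P(D|F1)P(F1) + P(D|F2)P(F2)
     = \frac{17}{200}
P(F1|D) = P(D|F1)P(F1) / P(D)
= \frac{3}{17}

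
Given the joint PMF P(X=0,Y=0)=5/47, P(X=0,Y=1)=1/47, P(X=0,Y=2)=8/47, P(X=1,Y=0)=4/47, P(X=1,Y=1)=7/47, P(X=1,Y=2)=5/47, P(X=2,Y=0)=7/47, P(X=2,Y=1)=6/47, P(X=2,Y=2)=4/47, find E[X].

First find marginal of X:
P(X=0) = 14/47
P(X=1) = 16/47
P(X=2) = 17/47
E[X] = 0 × 14/47 + 1 × 16/47 + 2 × 17/47 = 50/47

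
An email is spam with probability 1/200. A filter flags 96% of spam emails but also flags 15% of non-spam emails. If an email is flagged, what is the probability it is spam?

Let D = the rare event, + = positive/flagged.
P(D) = 1/200
P(+|D) = 96/100 = 24/25
P(+|D') = 15/100 = 3/20
P(+) = P(+|D)P(D) + P(+|D')P(D')
     = \frac{24}{25} × \frac{1}{200} + \frac{3}{20} × \frac{199}{200}
     = \frac{3081}{20000}
P(D|+) = P(+|D)P(D)/P(+) = \frac{32}{1027}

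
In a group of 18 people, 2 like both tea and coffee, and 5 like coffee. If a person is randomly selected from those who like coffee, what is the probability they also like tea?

P(A ∩ B) = 2/18 = 1/9
P(B) = 5/18
P(A|B) = P(A ∩ B) / P(B) = (1/9) / (5/18) = 2/5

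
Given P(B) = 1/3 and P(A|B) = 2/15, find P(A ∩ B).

By definition, P(A|B) = P(A ∩ B) / P(B)
So P(A ∩ B) = P(A|B) × P(B)
= 2/15 × 1/3
= 2/45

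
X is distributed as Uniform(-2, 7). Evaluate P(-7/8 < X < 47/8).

P(-7/8 < X < 47/8) = ∫_{-7/8}^{47/8} f(x) dx
where f(x) = \frac{1}{9}
= \frac{3}{4}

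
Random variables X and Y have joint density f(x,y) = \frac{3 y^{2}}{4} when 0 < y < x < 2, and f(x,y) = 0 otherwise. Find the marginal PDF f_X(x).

f_X(x) = ∫_0^x \frac{3 y^{2}}{4} dy = \frac{x^{3}}{4}
for 0 < x < 2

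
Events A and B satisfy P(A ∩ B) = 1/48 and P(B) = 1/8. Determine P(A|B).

P(A|B) = P(A ∩ B) / P(B)
= (1/48) / (1/8)
= 1/6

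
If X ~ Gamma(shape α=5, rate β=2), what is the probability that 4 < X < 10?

P(4 < X < 10) = ∫_{4}^{10} f(x) dx
where f(x) = \frac{4 x^{4} e^{- 2 x}}{3}
= \frac{-8221 + 297 e^{12}}{e^{20}}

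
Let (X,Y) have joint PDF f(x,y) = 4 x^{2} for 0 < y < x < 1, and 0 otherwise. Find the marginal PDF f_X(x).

f_X(x) = ∫_0^x 4 x^{2} dy = 4 x^{3}
for 0 < x < 1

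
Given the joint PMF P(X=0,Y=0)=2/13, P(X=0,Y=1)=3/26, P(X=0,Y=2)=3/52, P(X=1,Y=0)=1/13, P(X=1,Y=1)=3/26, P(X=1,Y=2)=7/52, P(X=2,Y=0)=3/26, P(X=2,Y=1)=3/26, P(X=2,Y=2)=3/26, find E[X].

First find marginal of X:
P(X=0) = 17/52
P(X=1) = 17/52
P(X=2) = 9/26
E[X] = 0 × 17/52 + 1 × 17/52 + 2 × 9/26 = 53/52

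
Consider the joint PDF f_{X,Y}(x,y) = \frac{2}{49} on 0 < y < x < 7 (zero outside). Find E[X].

f_X(x) = ∫_0^x \frac{2}{49} dy = \frac{2 x}{49}
E[X] = ∫_0^7 x × (\frac{2 x}{49}) dx = \frac{14}{3}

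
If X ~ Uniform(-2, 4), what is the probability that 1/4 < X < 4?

P(1/4 < X < 4) = ∫_{1/4}^{4} f(x) dx
where f(x) = \frac{1}{6}
= \frac{5}{8}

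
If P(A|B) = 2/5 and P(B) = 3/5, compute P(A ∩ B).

By definition, P(A|B) = P(A ∩ B) / P(B)
So P(A ∩ B) = P(A|B) × P(B)
= 2/5 × 3/5
= 6/25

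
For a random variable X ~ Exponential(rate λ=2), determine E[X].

For X ~ Exponential(rate λ=2), the expected value is:
E[X] = \frac{1}{2}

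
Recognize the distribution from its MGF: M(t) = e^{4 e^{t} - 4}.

The MGF M(t) = e^{4 e^{t} - 4} is the standard form for the Poisson distribution.
Comparing with the known MGF formula identifies: Poisson(λ=4)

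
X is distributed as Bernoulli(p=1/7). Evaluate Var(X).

For X ~ Bernoulli(p=1/7):
Var(X) = \frac{6}{49}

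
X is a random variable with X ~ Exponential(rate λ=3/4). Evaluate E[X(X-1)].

E[X(X-1)] = E[X² - X] = E[X²] - E[X]
E[X] = \frac{4}{3}
E[X²] = Var(X) + (E[X])² = \frac{16}{9} + (\frac{4}{3})² = \frac{32}{9}
E[X(X-1)] = \frac{32}{9} - \frac{4}{3} = \frac{20}{9}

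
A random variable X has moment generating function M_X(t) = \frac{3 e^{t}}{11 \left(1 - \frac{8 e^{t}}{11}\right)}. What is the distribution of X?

The MGF M(t) = \frac{3 e^{t}}{11 \left(1 - \frac{8 e^{t}}{11}\right)} is the standard form for the Geometric distribution.
Comparing with the known MGF formula identifies: Geometric(p=3/11), X = trial number of first success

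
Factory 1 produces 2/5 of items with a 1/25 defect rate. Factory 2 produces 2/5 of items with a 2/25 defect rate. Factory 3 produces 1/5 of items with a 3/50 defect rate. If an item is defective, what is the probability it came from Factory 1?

Using Bayes' theorem:
P(F1) = 2/5, P(D|F1) = 1/25
P(F2) = 2/5, P(D|F2) = 2/25
P(F3) = 1/5, P(D|F3) = 3/50
P(D) = P(D|F1)P(F1) + P(D|F2)P(F2) + P(D|F3)P(F3)
     = \frac{3}{50}
P(F1|D) = P(D|F1)P(F1) / P(D)
= \frac{4}{15}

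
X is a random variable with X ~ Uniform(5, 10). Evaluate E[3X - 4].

For X ~ Uniform(5, 10):
E[X] = \frac{15}{2}
E[3X - 4] = 3 × E[X] - 4 = \frac{37}{2}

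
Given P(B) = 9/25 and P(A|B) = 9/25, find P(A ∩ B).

By definition, P(A|B) = P(A ∩ B) / P(B)
So P(A ∩ B) = P(A|B) × P(B)
= 9/25 × 9/25
= 81/625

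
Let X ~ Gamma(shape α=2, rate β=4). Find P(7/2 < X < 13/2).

P(7/2 < X < 13/2) = ∫_{7/2}^{13/2} f(x) dx
where f(x) = 16 x e^{- 4 x}
= \frac{3 \left(-9 + 5 e^{12}\right)}{e^{26}}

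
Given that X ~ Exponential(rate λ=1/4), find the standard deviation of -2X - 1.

For X ~ Exponential(rate λ=1/4):
Var(X) = 16
SD(X) = √(Var(X)) = √(16) = 4
SD(-2X - 1) = |-2| × SD(X) = 2 × 4 = 8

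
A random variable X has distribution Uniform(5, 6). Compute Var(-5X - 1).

For X ~ Uniform(5, 6):
Var(X) = \frac{1}{12}
Var(-5X - 1) = (-5)² × Var(X) = 25 × \frac{1}{12} = \frac{25}{12}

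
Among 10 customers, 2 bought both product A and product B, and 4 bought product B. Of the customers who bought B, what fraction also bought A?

P(A ∩ B) = 2/10 = 1/5
P(B) = 4/10 = 2/5
P(A|B) = P(A ∩ B) / P(B) = (1/5) / (2/5) = 1/2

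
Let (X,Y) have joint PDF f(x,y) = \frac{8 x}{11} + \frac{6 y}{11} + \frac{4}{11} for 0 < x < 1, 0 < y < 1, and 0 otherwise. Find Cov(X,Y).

E[XY] = ∫∫ xy × f(x,y) dx dy = \frac{10}{33}
E[X] = \frac{37}{66}
E[Y] = \frac{6}{11}
Cov(X,Y) = E[XY] - E[X]E[Y] = - \frac{1}{363}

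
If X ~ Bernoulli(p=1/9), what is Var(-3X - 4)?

For X ~ Bernoulli(p=1/9):
Var(X) = \frac{8}{81}
Var(-3X - 4) = (-3)² × Var(X) = 9 × \frac{8}{81} = \frac{8}{9}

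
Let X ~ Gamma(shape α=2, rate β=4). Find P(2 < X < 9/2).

P(2 < X < 9/2) = ∫_{2}^{9/2} f(x) dx
where f(x) = 16 x e^{- 4 x}
= \frac{-19 + 9 e^{10}}{e^{18}}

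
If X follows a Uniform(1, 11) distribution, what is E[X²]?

Using the identity E[X²] = Var(X) + (E[X])²:
E[X] = 6
Var(X) = \frac{25}{3}
E[X²] = \frac{25}{3} + (6)²
= \frac{133}{3}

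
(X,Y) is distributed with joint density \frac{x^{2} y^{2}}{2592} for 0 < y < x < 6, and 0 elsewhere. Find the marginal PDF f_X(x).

f_X(x) = ∫_0^x \frac{x^{2} y^{2}}{2592} dy = \frac{x^{5}}{7776}
for 0 < x < 6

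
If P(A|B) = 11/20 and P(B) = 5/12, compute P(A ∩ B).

By definition, P(A|B) = P(A ∩ B) / P(B)
So P(A ∩ B) = P(A|B) × P(B)
= 11/20 × 5/12
= 11/48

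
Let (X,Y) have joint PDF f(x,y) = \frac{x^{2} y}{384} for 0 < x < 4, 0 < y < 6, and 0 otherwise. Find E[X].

f_X(x) = ∫_0^6 \frac{x^{2} y}{384} dy = \frac{3 x^{2}}{64}
E[X] = ∫_0^4 x × (\frac{3 x^{2}}{64}) dx = 3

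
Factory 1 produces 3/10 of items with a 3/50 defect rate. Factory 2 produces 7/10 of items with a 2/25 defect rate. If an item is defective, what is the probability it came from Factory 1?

Using Bayes' theorem:
P(F1) = 3/10, P(D|F1) = 3/50
P(F2) = 7/10, P(D|F2) = 2/25
P(D) = P(D|F1)P(F1) + P(D|F2)P(F2)
     = \frac{37}{500}
P(F1|D) = P(D|F1)P(F1) / P(D)
= \frac{9}{37}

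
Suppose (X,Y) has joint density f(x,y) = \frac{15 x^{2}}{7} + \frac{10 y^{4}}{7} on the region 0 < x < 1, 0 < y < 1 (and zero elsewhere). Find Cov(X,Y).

E[XY] = ∫∫ xy × f(x,y) dx dy = \frac{65}{168}
E[X] = \frac{19}{28}
E[Y] = \frac{25}{42}
Cov(X,Y) = E[XY] - E[X]E[Y] = - \frac{5}{294}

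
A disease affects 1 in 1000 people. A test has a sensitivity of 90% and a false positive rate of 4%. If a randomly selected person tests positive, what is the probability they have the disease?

Let D = the rare event, + = positive/flagged.
P(D) = 1/1000
P(+|D) = 90/100 = 9/10
P(+|D') = 4/100 = 1/25
P(+) = P(+|D)P(D) + P(+|D')P(D')
     = \frac{9}{10} × \frac{1}{1000} + \frac{1}{25} × \frac{999}{1000}
     = \frac{2043}{50000}
P(D|+) = P(+|D)P(D)/P(+) = \frac{5}{227}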